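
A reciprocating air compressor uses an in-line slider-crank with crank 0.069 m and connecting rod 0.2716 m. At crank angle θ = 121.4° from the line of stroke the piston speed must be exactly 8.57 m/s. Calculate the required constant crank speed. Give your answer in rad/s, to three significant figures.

168

For an in-line slider-crank, |v_piston| = rω|sinθ|·[1 + r cosθ/√(L² − r² sin²θ)].
With r = 0.069 m, L = 0.2716 m, θ = 121.4°: the bracketed kinematic factor |dx/dθ| = 0.05091 m.
ω = v/|dx/dθ| = 8.57/0.05091 = 168.34 rad/s.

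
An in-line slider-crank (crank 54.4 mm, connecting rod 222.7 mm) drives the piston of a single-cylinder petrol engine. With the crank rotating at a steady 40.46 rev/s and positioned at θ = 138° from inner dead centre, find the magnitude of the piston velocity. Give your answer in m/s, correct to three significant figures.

7.55

ω = 2π·40.5 = 254.2 rad/s
For an in-line slider-crank, x = r cosθ + √(L² − r² sin²θ), so v = −rω sinθ·[1 + r cosθ/√(L² − r² sin²θ)].
With r = 0.0544 m, L = 0.2227 m, θ = 138°: √(L² − r² sin²θ) = 0.2197 m.
v = −0.0544·254.2·0.66913·[1 + 0.0544·-0.74314/0.2197] = -7.551 m/s.
|v| = 7.551 m/s.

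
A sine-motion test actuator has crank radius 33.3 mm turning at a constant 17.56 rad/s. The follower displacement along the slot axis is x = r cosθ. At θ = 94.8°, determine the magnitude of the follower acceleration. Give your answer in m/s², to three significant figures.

0.859

ω = 17.56 rad/s
x = r cosθ ⇒ ẍ = −rω² cosθ (ω constant).
|a| = rω²|cosθ| = 0.0333·(17.56)²·|cos 94.8°| = 0.85922 m/s².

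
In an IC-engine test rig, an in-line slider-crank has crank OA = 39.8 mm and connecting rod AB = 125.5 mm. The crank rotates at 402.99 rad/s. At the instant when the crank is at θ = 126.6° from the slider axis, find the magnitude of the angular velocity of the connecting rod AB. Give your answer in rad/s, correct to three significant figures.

78.8

ω = 403 rad/s
The rod makes angle φ with the slider axis where L sinφ = r sinθ; differentiating, L cosφ·φ̇ = r ω cosθ.
L cosφ = √(L² − r² sin²θ) = 0.12136 m.
|ω_rod| = r ω |cosθ| / √(L² − r² sin²θ) = 0.0398·403·0.59622/0.12136 = 78.795 rad/s.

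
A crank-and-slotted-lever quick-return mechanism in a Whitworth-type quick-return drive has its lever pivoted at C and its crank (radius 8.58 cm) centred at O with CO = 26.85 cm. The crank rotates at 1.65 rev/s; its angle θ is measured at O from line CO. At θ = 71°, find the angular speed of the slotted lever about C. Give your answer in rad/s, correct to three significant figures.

1.63

ω = 10.37 rad/s (from 1.65 rev/s).
Crank pin A relative to C: A = (d + r cosθ, r sinθ); lever angle φ = atan2(r sinθ, d + r cosθ).
Differentiating tanφ: φ̇ = rω(d cosθ + r)/(d² + r² + 2dr cosθ).
d² + r² + 2dr cosθ = |CA|² = 0.0944543 m²;  d cosθ + r = +0.17322 m.
|ω_lever| = |0.0858·10.37·+0.17322| / 0.0944543 = 1.6312 rad/s.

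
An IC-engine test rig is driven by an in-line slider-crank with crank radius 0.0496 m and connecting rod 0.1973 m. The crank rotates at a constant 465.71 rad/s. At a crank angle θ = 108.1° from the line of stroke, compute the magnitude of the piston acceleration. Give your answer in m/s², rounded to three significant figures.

ω = 465.7 rad/s
x(θ) = r cosθ + √(L² − r² sin²θ); with ω constant, a = ω²·d²x/dθ².
d²x/dθ² = −r cosθ − r²(cos2θ)/√u − r⁴ sin²2θ/(4u^{3/2}),  u = L² − r² sin²θ = 0.0367046 m².
Substituting r = 0.0496 m, L = 0.1973 m, θ = 108.1°: d²x/dθ² = +0.025697 m.
a = ω²·d²x/dθ² = (465.7)²·(+0.025697) = +5573.3 m/s²;  |a| = 5573.3 m/s².

5570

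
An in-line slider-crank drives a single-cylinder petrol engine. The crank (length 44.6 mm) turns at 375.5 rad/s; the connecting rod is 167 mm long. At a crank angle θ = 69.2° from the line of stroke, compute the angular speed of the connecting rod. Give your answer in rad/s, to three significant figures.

36.8

ω = 375.5 rad/s
The rod makes angle φ with the slider axis where L sinφ = r sinθ; differentiating, L cosφ·φ̇ = r ω cosθ.
L cosφ = √(L² − r² sin²θ) = 0.16171 m.
|ω_rod| = r ω |cosθ| / √(L² − r² sin²θ) = 0.0446·375.5·0.35511/0.16171 = 36.776 rad/s.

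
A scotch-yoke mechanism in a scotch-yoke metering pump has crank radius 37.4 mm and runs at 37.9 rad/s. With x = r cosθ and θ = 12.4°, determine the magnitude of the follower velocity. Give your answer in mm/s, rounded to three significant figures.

304

ω = 37.9 rad/s
x = r cosθ ⇒ ẋ = −rω sinθ.
|v| = rω|sinθ| = 0.0374·37.9·|sin 12.4°| = 0.30438 m/s = 304.38 mm/s.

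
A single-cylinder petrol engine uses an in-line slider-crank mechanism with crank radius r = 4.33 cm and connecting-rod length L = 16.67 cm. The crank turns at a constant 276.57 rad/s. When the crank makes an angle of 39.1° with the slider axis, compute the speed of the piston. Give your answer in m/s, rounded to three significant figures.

ω = 276.6 rad/s
For an in-line slider-crank, x = r cosθ + √(L² − r² sin²θ), so v = −rω sinθ·[1 + r cosθ/√(L² − r² sin²θ)].
With r = 0.0433 m, L = 0.1667 m, θ = 39.1°: √(L² − r² sin²θ) = 0.16445 m.
v = −0.0433·276.6·0.63068·[1 + 0.0433·0.77605/0.16445] = -9.0959 m/s.
|v| = 9.0959 m/s.

9.10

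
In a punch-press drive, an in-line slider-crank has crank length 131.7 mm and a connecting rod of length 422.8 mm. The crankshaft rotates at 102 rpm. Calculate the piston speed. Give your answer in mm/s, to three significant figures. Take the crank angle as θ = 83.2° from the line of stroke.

ω = 2π·102/60 = 10.68 rad/s
For an in-line slider-crank, x = r cosθ + √(L² − r² sin²θ), so v = −rω sinθ·[1 + r cosθ/√(L² − r² sin²θ)].
With r = 0.1317 m, L = 0.4228 m, θ = 83.2°: √(L² − r² sin²θ) = 0.40207 m.
v = −0.1317·10.68·0.99297·[1 + 0.1317·0.11840/0.40207] = -1.451 m/s.
|v| = 1.451 m/s = 1451 mm/s.

1450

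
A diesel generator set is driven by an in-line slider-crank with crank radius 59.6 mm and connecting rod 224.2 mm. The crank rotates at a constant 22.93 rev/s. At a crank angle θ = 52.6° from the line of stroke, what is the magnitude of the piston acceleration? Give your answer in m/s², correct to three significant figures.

669

ω = 2π·22.9 = 144.1 rad/s
x(θ) = r cosθ + √(L² − r² sin²θ); with ω constant, a = ω²·d²x/dθ².
d²x/dθ² = −r cosθ − r²(cos2θ)/√u − r⁴ sin²2θ/(4u^{3/2}),  u = L² − r² sin²θ = 0.0480239 m².
Substituting r = 0.0596 m, L = 0.2242 m, θ = 52.6°: d²x/dθ² = -0.032229 m.
a = ω²·d²x/dθ² = (144.1)²·(-0.032229) = -668.98 m/s²;  |a| = 668.98 m/s².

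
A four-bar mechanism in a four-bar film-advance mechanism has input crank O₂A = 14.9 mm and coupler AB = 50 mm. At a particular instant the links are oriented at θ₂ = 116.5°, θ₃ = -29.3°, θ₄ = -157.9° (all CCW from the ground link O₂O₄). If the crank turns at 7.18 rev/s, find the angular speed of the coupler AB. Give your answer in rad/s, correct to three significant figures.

ω₂ = 45.11 rad/s (from 7.18 rev/s).
Differentiating the loop-closure r₂e^{iθ₂}+r₃e^{iθ₃}=r₁+r₄e^{iθ₄} gives r₂ω₂e^{iθ₂}+r₃ω₃e^{iθ₃}=r₄ω₄e^{iθ₄}.
Eliminating the other unknown: ω₃ = r₂ω₂ sin(θ₄−θ₂) / [r₃ sin(θ₃−θ₄)].
Numerator sine = +0.99705; denominator sine = +0.78152.
Result = 0.0149·45.11·(+0.99705) / (0.05·(+0.78152)) = +17.151 rad/s; magnitude 17.151 rad/s.

17.2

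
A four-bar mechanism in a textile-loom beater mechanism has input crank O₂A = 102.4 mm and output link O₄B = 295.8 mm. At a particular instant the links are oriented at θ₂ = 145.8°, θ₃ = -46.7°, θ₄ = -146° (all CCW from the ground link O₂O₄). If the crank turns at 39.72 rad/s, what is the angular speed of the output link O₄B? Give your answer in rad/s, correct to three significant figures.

ω₂ = 39.72 rad/s
Differentiating the loop-closure r₂e^{iθ₂}+r₃e^{iθ₃}=r₁+r₄e^{iθ₄} gives r₂ω₂e^{iθ₂}+r₃ω₃e^{iθ₃}=r₄ω₄e^{iθ₄}.
Eliminating the other unknown: ω₄ = r₂ω₂ sin(θ₂−θ₃) / [r₄ sin(θ₄−θ₃)].
Numerator sine = -0.21644; denominator sine = -0.98686.
Result = 0.1024·39.72·(-0.21644) / (0.2958·(-0.98686)) = +3.0157 rad/s; magnitude 3.0157 rad/s.

3.02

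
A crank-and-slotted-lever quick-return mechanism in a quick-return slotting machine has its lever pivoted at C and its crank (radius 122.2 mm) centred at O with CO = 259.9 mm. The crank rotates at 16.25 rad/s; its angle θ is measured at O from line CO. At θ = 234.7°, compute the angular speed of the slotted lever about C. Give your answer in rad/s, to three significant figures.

1.21

ω = 16.25 rad/s
Crank pin A relative to C: A = (d + r cosθ, r sinθ); lever angle φ = atan2(r sinθ, d + r cosθ).
Differentiating tanφ: φ̇ = rω(d cosθ + r)/(d² + r² + 2dr cosθ).
d² + r² + 2dr cosθ = |CA|² = 0.0457756 m²;  d cosθ + r = -0.027985 m.
|ω_lever| = |0.1222·16.25·-0.027985| / 0.0457756 = 1.214 rad/s.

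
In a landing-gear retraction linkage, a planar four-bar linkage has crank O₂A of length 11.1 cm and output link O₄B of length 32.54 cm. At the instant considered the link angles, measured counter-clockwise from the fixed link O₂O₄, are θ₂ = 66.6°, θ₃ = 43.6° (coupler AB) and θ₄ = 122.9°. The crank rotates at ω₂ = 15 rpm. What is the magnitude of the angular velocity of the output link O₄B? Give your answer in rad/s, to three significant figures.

ω₂ = 1.571 rad/s (from 15 rpm).
Differentiating the loop-closure r₂e^{iθ₂}+r₃e^{iθ₃}=r₁+r₄e^{iθ₄} gives r₂ω₂e^{iθ₂}+r₃ω₃e^{iθ₃}=r₄ω₄e^{iθ₄}.
Eliminating the other unknown: ω₄ = r₂ω₂ sin(θ₂−θ₃) / [r₄ sin(θ₄−θ₃)].
Numerator sine = +0.39073; denominator sine = +0.98261.
Result = 0.111·1.571·(+0.39073) / (0.3254·(+0.98261)) = +0.21307 rad/s; magnitude 0.21307 rad/s.

0.213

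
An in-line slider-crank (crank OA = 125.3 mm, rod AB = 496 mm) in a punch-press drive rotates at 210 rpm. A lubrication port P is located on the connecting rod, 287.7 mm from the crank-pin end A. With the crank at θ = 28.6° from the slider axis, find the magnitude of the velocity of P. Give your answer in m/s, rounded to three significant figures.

1.80

ω = 21.99 rad/s.  Crank-pin speed |V_A| = rω = 2.7555 m/s, perpendicular to OA.
Rod angle: sinφ = −(r/L) sinθ ⇒ φ = -6.946°; ω_rod = −rω cosθ/√(L²−r²sin²θ) = -4.9136 rad/s.
V_P = V_A + ω_rod × AP, with AP = 0.2877 m along the rod.
Components: V_Px = −rω sinθ − a·ω_rod·sinφ = -1.49 m/s;  V_Py = rω cosθ + a·ω_rod·cosφ = +1.016 m/s.
|V_P| = √(V_Px² + V_Py²) = 1.8034 m/s.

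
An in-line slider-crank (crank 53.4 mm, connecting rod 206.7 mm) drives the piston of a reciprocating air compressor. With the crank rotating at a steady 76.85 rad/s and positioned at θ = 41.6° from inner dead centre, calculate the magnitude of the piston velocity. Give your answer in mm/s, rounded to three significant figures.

ω = 76.85 rad/s
For an in-line slider-crank, x = r cosθ + √(L² − r² sin²θ), so v = −rω sinθ·[1 + r cosθ/√(L² − r² sin²θ)].
With r = 0.0534 m, L = 0.2067 m, θ = 41.6°: √(L² − r² sin²θ) = 0.20364 m.
v = −0.0534·76.85·0.66393·[1 + 0.0534·0.74780/0.20364] = -3.2589 m/s.
|v| = 3.2589 m/s = 3258.9 mm/s.

3260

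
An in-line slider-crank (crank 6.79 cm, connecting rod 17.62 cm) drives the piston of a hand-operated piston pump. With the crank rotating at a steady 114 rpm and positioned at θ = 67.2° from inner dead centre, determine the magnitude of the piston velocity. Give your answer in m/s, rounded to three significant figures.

ω = 2π·114/60 = 11.94 rad/s
For an in-line slider-crank, x = r cosθ + √(L² − r² sin²θ), so v = −rω sinθ·[1 + r cosθ/√(L² − r² sin²θ)].
With r = 0.0679 m, L = 0.1762 m, θ = 67.2°: √(L² − r² sin²θ) = 0.16471 m.
v = −0.0679·11.94·0.92186·[1 + 0.0679·0.38752/0.16471] = -0.86663 m/s.
|v| = 0.86663 m/s.

0.867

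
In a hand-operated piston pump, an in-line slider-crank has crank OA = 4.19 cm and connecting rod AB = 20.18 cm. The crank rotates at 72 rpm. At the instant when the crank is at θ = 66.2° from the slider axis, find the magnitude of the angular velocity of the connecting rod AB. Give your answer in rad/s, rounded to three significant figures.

ω = 7.54 rad/s (converted from 72 rpm).
The rod makes angle φ with the slider axis where L sinφ = r sinθ; differentiating, L cosφ·φ̇ = r ω cosθ.
L cosφ = √(L² − r² sin²θ) = 0.19813 m.
|ω_rod| = r ω |cosθ| / √(L² − r² sin²θ) = 0.0419·7.54·0.40355/0.19813 = 0.64347 rad/s.

0.643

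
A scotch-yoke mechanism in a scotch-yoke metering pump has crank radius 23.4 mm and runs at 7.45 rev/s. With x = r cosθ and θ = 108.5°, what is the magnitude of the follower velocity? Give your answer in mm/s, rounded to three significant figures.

1040

ω = 46.81 rad/s (from 7.45 rev/s).
x = r cosθ ⇒ ẋ = −rω sinθ.
|v| = rω|sinθ| = 0.0234·46.81·|sin 108.5°| = 1.0387 m/s = 1038.7 mm/s.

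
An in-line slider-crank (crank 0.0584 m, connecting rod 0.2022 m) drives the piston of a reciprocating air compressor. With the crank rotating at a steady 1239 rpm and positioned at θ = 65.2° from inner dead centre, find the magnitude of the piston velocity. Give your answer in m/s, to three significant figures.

ω = 2π·1239/60 = 129.7 rad/s
For an in-line slider-crank, x = r cosθ + √(L² − r² sin²θ), so v = −rω sinθ·[1 + r cosθ/√(L² − r² sin²θ)].
With r = 0.0584 m, L = 0.2022 m, θ = 65.2°: √(L² − r² sin²θ) = 0.19513 m.
v = −0.0584·129.7·0.90778·[1 + 0.0584·0.41945/0.19513] = -7.742 m/s.
|v| = 7.742 m/s.

7.74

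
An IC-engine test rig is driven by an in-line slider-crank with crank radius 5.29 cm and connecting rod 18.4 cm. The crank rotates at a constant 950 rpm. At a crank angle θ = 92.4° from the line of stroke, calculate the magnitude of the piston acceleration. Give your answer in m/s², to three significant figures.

ω = 2π·950/60 = 99.48 rad/s
x(θ) = r cosθ + √(L² − r² sin²θ); with ω constant, a = ω²·d²x/dθ².
d²x/dθ² = −r cosθ − r²(cos2θ)/√u − r⁴ sin²2θ/(4u^{3/2}),  u = L² − r² sin²θ = 0.0310625 m².
Substituting r = 0.0529 m, L = 0.184 m, θ = 92.4°: d²x/dθ² = +0.018035 m.
a = ω²·d²x/dθ² = (99.48)²·(+0.018035) = +178.49 m/s²;  |a| = 178.49 m/s².

178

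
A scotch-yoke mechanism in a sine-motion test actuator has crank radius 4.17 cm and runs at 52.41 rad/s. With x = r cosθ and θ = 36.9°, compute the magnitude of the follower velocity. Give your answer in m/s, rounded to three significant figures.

1.31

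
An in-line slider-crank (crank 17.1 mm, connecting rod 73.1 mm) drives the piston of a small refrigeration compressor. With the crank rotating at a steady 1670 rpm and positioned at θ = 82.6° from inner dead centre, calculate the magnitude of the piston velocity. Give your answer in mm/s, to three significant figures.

3060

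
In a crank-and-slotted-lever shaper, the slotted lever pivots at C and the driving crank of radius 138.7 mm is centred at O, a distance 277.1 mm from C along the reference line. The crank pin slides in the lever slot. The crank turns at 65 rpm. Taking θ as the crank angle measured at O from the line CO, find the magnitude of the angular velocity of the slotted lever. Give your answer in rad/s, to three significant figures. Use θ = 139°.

ω = 6.807 rad/s (from 65 rpm).
Crank pin A relative to C: A = (d + r cosθ, r sinθ); lever angle φ = atan2(r sinθ, d + r cosθ).
Differentiating tanφ: φ̇ = rω(d cosθ + r)/(d² + r² + 2dr cosθ).
d² + r² + 2dr cosθ = |CA|² = 0.0380094 m²;  d cosθ + r = -0.07043 m.
|ω_lever| = |0.1387·6.807·-0.07043| / 0.0380094 = 1.7494 rad/s.

1.75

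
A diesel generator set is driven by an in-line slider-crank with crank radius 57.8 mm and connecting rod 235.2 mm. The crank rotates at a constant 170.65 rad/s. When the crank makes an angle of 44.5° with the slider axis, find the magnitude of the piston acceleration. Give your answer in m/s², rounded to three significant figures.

1210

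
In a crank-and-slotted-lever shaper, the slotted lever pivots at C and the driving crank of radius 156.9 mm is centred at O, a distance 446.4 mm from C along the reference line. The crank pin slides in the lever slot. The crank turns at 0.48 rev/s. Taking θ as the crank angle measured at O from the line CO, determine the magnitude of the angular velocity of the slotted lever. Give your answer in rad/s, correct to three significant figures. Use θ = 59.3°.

ω = 3.016 rad/s (from 0.48 rev/s).
Crank pin A relative to C: A = (d + r cosθ, r sinθ); lever angle φ = atan2(r sinθ, d + r cosθ).
Differentiating tanφ: φ̇ = rω(d cosθ + r)/(d² + r² + 2dr cosθ).
d² + r² + 2dr cosθ = |CA|² = 0.295408 m²;  d cosθ + r = +0.38481 m.
|ω_lever| = |0.1569·3.016·+0.38481| / 0.295408 = 0.6164 rad/s.

0.616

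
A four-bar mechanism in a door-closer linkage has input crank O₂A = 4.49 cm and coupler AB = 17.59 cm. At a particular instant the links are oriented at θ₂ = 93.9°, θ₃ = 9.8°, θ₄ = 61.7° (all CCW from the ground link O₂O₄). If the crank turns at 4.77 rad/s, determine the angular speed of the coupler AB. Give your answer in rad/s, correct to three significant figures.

0.824

ω₂ = 4.77 rad/s
Differentiating the loop-closure r₂e^{iθ₂}+r₃e^{iθ₃}=r₁+r₄e^{iθ₄} gives r₂ω₂e^{iθ₂}+r₃ω₃e^{iθ₃}=r₄ω₄e^{iθ₄}.
Eliminating the other unknown: ω₃ = r₂ω₂ sin(θ₄−θ₂) / [r₃ sin(θ₃−θ₄)].
Numerator sine = -0.53288; denominator sine = -0.78694.
Result = 0.0449·4.77·(-0.53288) / (0.1759·(-0.78694)) = +0.82449 rad/s; magnitude 0.82449 rad/s.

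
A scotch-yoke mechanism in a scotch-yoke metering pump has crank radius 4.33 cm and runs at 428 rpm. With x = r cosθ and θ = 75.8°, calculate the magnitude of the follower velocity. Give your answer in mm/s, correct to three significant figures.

1880

ω = 44.82 rad/s (from 428 rpm).
x = r cosθ ⇒ ẋ = −rω sinθ.
|v| = rω|sinθ| = 0.0433·44.82·|sin 75.8°| = 1.8814 m/s = 1881.4 mm/s.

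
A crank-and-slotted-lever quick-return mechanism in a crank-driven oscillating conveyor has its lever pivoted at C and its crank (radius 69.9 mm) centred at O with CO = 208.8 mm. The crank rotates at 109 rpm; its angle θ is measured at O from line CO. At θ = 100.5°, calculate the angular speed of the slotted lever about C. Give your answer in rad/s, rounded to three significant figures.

ω = 11.41 rad/s (from 109 rpm).
Crank pin A relative to C: A = (d + r cosθ, r sinθ); lever angle φ = atan2(r sinθ, d + r cosθ).
Differentiating tanφ: φ̇ = rω(d cosθ + r)/(d² + r² + 2dr cosθ).
d² + r² + 2dr cosθ = |CA|² = 0.043164 m²;  d cosθ + r = +0.031849 m.
|ω_lever| = |0.0699·11.41·+0.031849| / 0.043164 = 0.58872 rad/s.

0.589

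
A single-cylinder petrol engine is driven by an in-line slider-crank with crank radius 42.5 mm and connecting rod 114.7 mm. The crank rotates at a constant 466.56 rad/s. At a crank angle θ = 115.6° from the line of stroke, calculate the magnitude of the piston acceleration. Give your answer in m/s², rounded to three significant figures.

ω = 466.6 rad/s
x(θ) = r cosθ + √(L² − r² sin²θ); with ω constant, a = ω²·d²x/dθ².
d²x/dθ² = −r cosθ − r²(cos2θ)/√u − r⁴ sin²2θ/(4u^{3/2}),  u = L² − r² sin²θ = 0.0116871 m².
Substituting r = 0.0425 m, L = 0.1147 m, θ = 115.6°: d²x/dθ² = +0.028441 m.
a = ω²·d²x/dθ² = (466.6)²·(+0.028441) = +6191 m/s²;  |a| = 6191 m/s².

6190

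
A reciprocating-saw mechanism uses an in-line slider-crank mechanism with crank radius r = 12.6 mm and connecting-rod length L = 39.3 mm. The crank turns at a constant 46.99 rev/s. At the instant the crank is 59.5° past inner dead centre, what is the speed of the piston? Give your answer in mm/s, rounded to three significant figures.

ω = 2π·47 = 295.2 rad/s
For an in-line slider-crank, x = r cosθ + √(L² − r² sin²θ), so v = −rω sinθ·[1 + r cosθ/√(L² − r² sin²θ)].
With r = 0.0126 m, L = 0.0393 m, θ = 59.5°: √(L² − r² sin²θ) = 0.037771 m.
v = −0.0126·295.2·0.86163·[1 + 0.0126·0.50754/0.037771] = -3.7481 m/s.
|v| = 3.7481 m/s = 3748.1 mm/s.

3750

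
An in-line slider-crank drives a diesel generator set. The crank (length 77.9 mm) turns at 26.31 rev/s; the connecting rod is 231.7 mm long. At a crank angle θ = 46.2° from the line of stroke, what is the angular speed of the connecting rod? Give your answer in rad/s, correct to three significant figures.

39.7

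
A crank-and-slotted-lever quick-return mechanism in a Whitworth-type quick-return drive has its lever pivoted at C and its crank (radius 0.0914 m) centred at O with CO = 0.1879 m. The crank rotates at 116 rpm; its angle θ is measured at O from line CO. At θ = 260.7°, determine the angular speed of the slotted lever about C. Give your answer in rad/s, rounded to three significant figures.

1.78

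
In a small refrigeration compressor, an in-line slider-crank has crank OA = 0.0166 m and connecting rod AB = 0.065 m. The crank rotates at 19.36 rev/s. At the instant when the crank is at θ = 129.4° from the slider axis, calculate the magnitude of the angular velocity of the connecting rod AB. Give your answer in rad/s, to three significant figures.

ω = 121.6 rad/s (converted from 19.36 rev/s).
The rod makes angle φ with the slider axis where L sinφ = r sinθ; differentiating, L cosφ·φ̇ = r ω cosθ.
L cosφ = √(L² − r² sin²θ) = 0.063722 m.
|ω_rod| = r ω |cosθ| / √(L² − r² sin²θ) = 0.0166·121.6·0.63473/0.063722 = 20.114 rad/s.

20.1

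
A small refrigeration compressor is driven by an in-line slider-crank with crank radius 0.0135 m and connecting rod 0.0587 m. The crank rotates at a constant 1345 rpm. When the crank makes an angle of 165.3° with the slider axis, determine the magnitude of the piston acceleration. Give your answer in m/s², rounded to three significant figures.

ω = 2π·1345/60 = 140.8 rad/s
x(θ) = r cosθ + √(L² − r² sin²θ); with ω constant, a = ω²·d²x/dθ².
d²x/dθ² = −r cosθ − r²(cos2θ)/√u − r⁴ sin²2θ/(4u^{3/2}),  u = L² − r² sin²θ = 0.00343395 m².
Substituting r = 0.0135 m, L = 0.0587 m, θ = 165.3°: d²x/dθ² = +0.010339 m.
a = ω²·d²x/dθ² = (140.8)²·(+0.010339) = +205.1 m/s²;  |a| = 205.1 m/s².

205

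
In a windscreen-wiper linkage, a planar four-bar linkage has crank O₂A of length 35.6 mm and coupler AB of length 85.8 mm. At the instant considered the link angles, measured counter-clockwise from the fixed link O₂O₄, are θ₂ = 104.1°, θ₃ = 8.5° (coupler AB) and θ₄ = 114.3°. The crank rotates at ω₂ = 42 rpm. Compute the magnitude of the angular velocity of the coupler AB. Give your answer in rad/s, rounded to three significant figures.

ω₂ = 4.398 rad/s (from 42 rpm).
Differentiating the loop-closure r₂e^{iθ₂}+r₃e^{iθ₃}=r₁+r₄e^{iθ₄} gives r₂ω₂e^{iθ₂}+r₃ω₃e^{iθ₃}=r₄ω₄e^{iθ₄}.
Eliminating the other unknown: ω₃ = r₂ω₂ sin(θ₄−θ₂) / [r₃ sin(θ₃−θ₄)].
Numerator sine = +0.17708; denominator sine = -0.96222.
Result = 0.0356·4.398·(+0.17708) / (0.0858·(-0.96222)) = -0.33585 rad/s; magnitude 0.33585 rad/s.

0.336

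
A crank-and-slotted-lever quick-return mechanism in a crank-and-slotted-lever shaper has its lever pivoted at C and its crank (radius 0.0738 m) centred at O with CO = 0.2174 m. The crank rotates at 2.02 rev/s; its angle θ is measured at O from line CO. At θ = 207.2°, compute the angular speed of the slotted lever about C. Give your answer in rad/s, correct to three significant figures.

4.63

ω = 12.69 rad/s (from 2.02 rev/s).
Crank pin A relative to C: A = (d + r cosθ, r sinθ); lever angle φ = atan2(r sinθ, d + r cosθ).
Differentiating tanφ: φ̇ = rω(d cosθ + r)/(d² + r² + 2dr cosθ).
d² + r² + 2dr cosθ = |CA|² = 0.0241694 m²;  d cosθ + r = -0.11956 m.
|ω_lever| = |0.0738·12.69·-0.11956| / 0.0241694 = 4.6335 rad/s.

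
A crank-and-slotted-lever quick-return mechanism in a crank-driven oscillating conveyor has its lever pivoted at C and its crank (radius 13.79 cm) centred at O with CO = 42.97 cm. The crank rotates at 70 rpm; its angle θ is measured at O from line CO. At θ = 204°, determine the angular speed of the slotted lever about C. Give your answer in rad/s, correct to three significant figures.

ω = 7.33 rad/s (from 70 rpm).
Crank pin A relative to C: A = (d + r cosθ, r sinθ); lever angle φ = atan2(r sinθ, d + r cosθ).
Differentiating tanφ: φ̇ = rω(d cosθ + r)/(d² + r² + 2dr cosθ).
d² + r² + 2dr cosθ = |CA|² = 0.0953931 m²;  d cosθ + r = -0.25465 m.
|ω_lever| = |0.1379·7.33·-0.25465| / 0.0953931 = 2.6985 rad/s.

2.70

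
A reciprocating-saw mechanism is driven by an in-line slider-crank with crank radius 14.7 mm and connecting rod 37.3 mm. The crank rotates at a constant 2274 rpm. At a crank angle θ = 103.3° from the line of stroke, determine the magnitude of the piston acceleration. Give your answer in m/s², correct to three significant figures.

507

ω = 2π·2274/60 = 238.1 rad/s
x(θ) = r cosθ + √(L² − r² sin²θ); with ω constant, a = ω²·d²x/dθ².
d²x/dθ² = −r cosθ − r²(cos2θ)/√u − r⁴ sin²2θ/(4u^{3/2}),  u = L² − r² sin²θ = 0.00118664 m².
Substituting r = 0.0147 m, L = 0.0373 m, θ = 103.3°: d²x/dθ² = +0.0089335 m.
a = ω²·d²x/dθ² = (238.1)²·(+0.0089335) = +506.59 m/s²;  |a| = 506.59 m/s².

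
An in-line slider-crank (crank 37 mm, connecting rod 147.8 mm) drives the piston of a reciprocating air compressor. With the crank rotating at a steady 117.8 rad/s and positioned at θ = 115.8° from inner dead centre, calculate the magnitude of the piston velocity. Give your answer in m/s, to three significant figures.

ω = 117.8 rad/s
For an in-line slider-crank, x = r cosθ + √(L² − r² sin²θ), so v = −rω sinθ·[1 + r cosθ/√(L² − r² sin²θ)].
With r = 0.037 m, L = 0.1478 m, θ = 115.8°: √(L² − r² sin²θ) = 0.144 m.
v = −0.037·117.8·0.90032·[1 + 0.037·-0.43523/0.144] = -3.4853 m/s.
|v| = 3.4853 m/s.

3.49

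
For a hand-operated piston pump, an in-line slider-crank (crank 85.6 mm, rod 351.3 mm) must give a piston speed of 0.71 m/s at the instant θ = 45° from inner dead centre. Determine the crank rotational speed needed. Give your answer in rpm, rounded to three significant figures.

95.3

For an in-line slider-crank, |v_piston| = rω|sinθ|·[1 + r cosθ/√(L² − r² sin²θ)].
With r = 0.0856 m, L = 0.3513 m, θ = 45°: the bracketed kinematic factor |dx/dθ| = 0.071116 m.
ω = v/|dx/dθ| = 0.71/0.071116 = 9.9837 rad/s.
N = 60ω/(2π) = 95.338 rpm.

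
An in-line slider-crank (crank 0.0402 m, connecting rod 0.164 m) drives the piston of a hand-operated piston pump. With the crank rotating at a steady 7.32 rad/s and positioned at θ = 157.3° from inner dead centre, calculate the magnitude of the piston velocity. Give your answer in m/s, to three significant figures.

0.0878

ω = 7.32 rad/s
For an in-line slider-crank, x = r cosθ + √(L² − r² sin²θ), so v = −rω sinθ·[1 + r cosθ/√(L² − r² sin²θ)].
With r = 0.0402 m, L = 0.164 m, θ = 157.3°: √(L² − r² sin²θ) = 0.16326 m.
v = −0.0402·7.32·0.38591·[1 + 0.0402·-0.92254/0.16326] = -0.087763 m/s.
|v| = 0.087763 m/s.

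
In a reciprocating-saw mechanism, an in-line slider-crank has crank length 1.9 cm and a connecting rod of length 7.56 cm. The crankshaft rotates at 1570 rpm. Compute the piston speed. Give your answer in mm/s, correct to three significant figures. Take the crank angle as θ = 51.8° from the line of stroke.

ω = 2π·1570/60 = 164.4 rad/s
For an in-line slider-crank, x = r cosθ + √(L² − r² sin²θ), so v = −rω sinθ·[1 + r cosθ/√(L² − r² sin²θ)].
With r = 0.019 m, L = 0.0756 m, θ = 51.8°: √(L² − r² sin²θ) = 0.074111 m.
v = −0.019·164.4·0.78586·[1 + 0.019·0.61841/0.074111] = -2.8441 m/s.
|v| = 2.8441 m/s = 2844.1 mm/s.

2840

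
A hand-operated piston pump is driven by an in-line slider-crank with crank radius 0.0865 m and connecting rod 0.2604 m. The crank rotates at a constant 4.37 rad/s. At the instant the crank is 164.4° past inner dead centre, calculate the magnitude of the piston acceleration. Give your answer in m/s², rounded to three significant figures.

1.12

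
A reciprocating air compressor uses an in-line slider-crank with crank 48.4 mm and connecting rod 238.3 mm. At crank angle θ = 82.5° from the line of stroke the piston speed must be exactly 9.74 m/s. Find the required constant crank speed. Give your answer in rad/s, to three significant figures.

198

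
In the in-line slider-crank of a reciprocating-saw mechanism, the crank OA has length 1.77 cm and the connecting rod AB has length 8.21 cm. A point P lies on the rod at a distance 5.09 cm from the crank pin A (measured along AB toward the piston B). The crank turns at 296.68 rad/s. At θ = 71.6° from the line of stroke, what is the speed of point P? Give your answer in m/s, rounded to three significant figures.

5.24

ω = 296.7 rad/s.  Crank-pin speed |V_A| = rω = 5.2512 m/s, perpendicular to OA.
Rod angle: sinφ = −(r/L) sinθ ⇒ φ = -11.804°; ω_rod = −rω cosθ/√(L²−r²sin²θ) = -20.626 rad/s.
V_P = V_A + ω_rod × AP, with AP = 0.0509 m along the rod.
Components: V_Px = −rω sinθ − a·ω_rod·sinφ = -5.1975 m/s;  V_Py = rω cosθ + a·ω_rod·cosφ = +0.62991 m/s.
|V_P| = √(V_Px² + V_Py²) = 5.2356 m/s.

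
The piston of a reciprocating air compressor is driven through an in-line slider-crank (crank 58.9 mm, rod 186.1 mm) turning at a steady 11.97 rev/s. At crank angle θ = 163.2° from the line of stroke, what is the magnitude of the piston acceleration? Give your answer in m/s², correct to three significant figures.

230

ω = 2π·12 = 75.21 rad/s
x(θ) = r cosθ + √(L² − r² sin²θ); with ω constant, a = ω²·d²x/dθ².
d²x/dθ² = −r cosθ − r²(cos2θ)/√u − r⁴ sin²2θ/(4u^{3/2}),  u = L² − r² sin²θ = 0.0343434 m².
Substituting r = 0.0589 m, L = 0.1861 m, θ = 163.2°: d²x/dθ² = +0.040649 m.
a = ω²·d²x/dθ² = (75.21)²·(+0.040649) = +229.93 m/s²;  |a| = 229.93 m/s².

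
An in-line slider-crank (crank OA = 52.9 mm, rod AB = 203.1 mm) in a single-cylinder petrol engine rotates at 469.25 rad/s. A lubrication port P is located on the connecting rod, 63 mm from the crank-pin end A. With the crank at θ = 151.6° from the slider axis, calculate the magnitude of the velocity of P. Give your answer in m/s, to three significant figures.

18.6

ω = 469.2 rad/s.  Crank-pin speed |V_A| = rω = 24.823 m/s, perpendicular to OA.
Rod angle: sinφ = −(r/L) sinθ ⇒ φ = -7.116°; ω_rod = −rω cosθ/√(L²−r²sin²θ) = +108.35 rad/s.
V_P = V_A + ω_rod × AP, with AP = 0.063 m along the rod.
Components: V_Px = −rω sinθ − a·ω_rod·sinφ = -10.961 m/s;  V_Py = rω cosθ + a·ω_rod·cosφ = -15.063 m/s.
|V_P| = √(V_Px² + V_Py²) = 18.629 m/s.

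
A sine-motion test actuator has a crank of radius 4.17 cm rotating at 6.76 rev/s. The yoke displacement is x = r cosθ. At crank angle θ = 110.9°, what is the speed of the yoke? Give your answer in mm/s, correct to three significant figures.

ω = 42.47 rad/s (from 6.76 rev/s).
x = r cosθ ⇒ ẋ = −rω sinθ.
|v| = rω|sinθ| = 0.0417·42.47·|sin 110.9°| = 1.6546 m/s = 1654.6 mm/s.

1650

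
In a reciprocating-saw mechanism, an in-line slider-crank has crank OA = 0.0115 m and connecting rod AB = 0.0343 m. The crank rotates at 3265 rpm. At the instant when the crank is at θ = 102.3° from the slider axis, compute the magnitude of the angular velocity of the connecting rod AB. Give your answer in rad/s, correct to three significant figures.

ω = 341.9 rad/s (converted from 3265 rpm).
The rod makes angle φ with the slider axis where L sinφ = r sinθ; differentiating, L cosφ·φ̇ = r ω cosθ.
L cosφ = √(L² − r² sin²θ) = 0.032407 m.
|ω_rod| = r ω |cosθ| / √(L² − r² sin²θ) = 0.0115·341.9·0.21303/0.032407 = 25.847 rad/s.

25.8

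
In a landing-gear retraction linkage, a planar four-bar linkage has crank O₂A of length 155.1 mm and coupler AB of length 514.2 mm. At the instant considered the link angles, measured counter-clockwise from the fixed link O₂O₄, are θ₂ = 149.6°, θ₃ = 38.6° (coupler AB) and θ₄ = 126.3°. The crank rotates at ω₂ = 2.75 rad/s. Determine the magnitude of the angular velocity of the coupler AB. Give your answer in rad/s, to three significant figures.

0.328

ω₂ = 2.75 rad/s
Differentiating the loop-closure r₂e^{iθ₂}+r₃e^{iθ₃}=r₁+r₄e^{iθ₄} gives r₂ω₂e^{iθ₂}+r₃ω₃e^{iθ₃}=r₄ω₄e^{iθ₄}.
Eliminating the other unknown: ω₃ = r₂ω₂ sin(θ₄−θ₂) / [r₃ sin(θ₃−θ₄)].
Numerator sine = -0.39555; denominator sine = -0.99919.
Result = 0.1551·2.75·(-0.39555) / (0.5142·(-0.99919)) = +0.32837 rad/s; magnitude 0.32837 rad/s.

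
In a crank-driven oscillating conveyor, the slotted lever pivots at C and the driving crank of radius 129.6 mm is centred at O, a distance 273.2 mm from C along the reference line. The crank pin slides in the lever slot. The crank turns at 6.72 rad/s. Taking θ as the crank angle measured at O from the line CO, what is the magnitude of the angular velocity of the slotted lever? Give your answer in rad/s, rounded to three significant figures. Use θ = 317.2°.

2.00

ω = 6.72 rad/s
Crank pin A relative to C: A = (d + r cosθ, r sinθ); lever angle φ = atan2(r sinθ, d + r cosθ).
Differentiating tanφ: φ̇ = rω(d cosθ + r)/(d² + r² + 2dr cosθ).
d² + r² + 2dr cosθ = |CA|² = 0.143392 m²;  d cosθ + r = +0.33005 m.
|ω_lever| = |0.1296·6.72·+0.33005| / 0.143392 = 2.0046 rad/s.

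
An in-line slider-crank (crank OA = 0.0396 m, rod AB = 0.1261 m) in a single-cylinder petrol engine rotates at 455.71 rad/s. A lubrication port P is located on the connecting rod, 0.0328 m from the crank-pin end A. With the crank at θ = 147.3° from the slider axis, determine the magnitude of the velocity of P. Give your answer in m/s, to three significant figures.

14.4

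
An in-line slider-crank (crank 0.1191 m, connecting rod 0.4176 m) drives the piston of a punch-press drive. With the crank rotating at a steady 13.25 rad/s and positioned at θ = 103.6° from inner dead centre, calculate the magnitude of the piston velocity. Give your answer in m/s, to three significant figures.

1.43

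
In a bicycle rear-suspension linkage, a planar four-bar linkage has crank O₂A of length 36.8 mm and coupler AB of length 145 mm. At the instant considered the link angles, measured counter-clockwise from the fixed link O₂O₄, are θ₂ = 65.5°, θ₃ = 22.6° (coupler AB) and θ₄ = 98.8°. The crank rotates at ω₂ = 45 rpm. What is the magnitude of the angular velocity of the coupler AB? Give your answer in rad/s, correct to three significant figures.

0.676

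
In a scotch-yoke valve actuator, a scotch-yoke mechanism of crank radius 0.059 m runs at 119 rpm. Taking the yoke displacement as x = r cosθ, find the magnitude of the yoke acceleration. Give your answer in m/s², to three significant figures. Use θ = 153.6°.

ω = 12.46 rad/s (from 119 rpm).
x = r cosθ ⇒ ẍ = −rω² cosθ (ω constant).
|a| = rω²|cosθ| = 0.059·(12.46)²·|cos 153.6°| = 8.2068 m/s².

8.21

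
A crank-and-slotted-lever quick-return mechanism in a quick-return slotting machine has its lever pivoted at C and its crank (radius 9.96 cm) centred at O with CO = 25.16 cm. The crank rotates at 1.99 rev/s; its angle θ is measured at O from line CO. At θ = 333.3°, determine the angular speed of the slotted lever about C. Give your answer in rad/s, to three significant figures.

ω = 12.5 rad/s (from 1.99 rev/s).
Crank pin A relative to C: A = (d + r cosθ, r sinθ); lever angle φ = atan2(r sinθ, d + r cosθ).
Differentiating tanφ: φ̇ = rω(d cosθ + r)/(d² + r² + 2dr cosθ).
d² + r² + 2dr cosθ = |CA|² = 0.117997 m²;  d cosθ + r = +0.32437 m.
|ω_lever| = |0.0996·12.5·+0.32437| / 0.117997 = 3.4234 rad/s.

3.42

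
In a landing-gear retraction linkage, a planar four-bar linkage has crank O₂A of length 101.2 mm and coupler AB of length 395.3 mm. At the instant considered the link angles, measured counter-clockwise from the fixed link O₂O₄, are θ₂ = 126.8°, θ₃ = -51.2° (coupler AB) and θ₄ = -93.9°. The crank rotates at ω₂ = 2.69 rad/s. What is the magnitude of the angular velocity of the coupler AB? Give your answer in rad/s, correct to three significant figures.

0.662

ω₂ = 2.69 rad/s
Differentiating the loop-closure r₂e^{iθ₂}+r₃e^{iθ₃}=r₁+r₄e^{iθ₄} gives r₂ω₂e^{iθ₂}+r₃ω₃e^{iθ₃}=r₄ω₄e^{iθ₄}.
Eliminating the other unknown: ω₃ = r₂ω₂ sin(θ₄−θ₂) / [r₃ sin(θ₃−θ₄)].
Numerator sine = +0.65210; denominator sine = +0.67816.
Result = 0.1012·2.69·(+0.65210) / (0.3953·(+0.67816)) = +0.6622 rad/s; magnitude 0.6622 rad/s.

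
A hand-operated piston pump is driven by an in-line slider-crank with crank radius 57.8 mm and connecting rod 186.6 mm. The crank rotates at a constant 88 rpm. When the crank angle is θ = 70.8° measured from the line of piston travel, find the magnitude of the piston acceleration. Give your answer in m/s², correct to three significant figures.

0.384

ω = 2π·88/60 = 9.215 rad/s
x(θ) = r cosθ + √(L² − r² sin²θ); with ω constant, a = ω²·d²x/dθ².
d²x/dθ² = −r cosθ − r²(cos2θ)/√u − r⁴ sin²2θ/(4u^{3/2}),  u = L² − r² sin²θ = 0.03184 m².
Substituting r = 0.0578 m, L = 0.1866 m, θ = 70.8°: d²x/dθ² = -0.0045251 m.
a = ω²·d²x/dθ² = (9.215)²·(-0.0045251) = -0.38428 m/s²;  |a| = 0.38428 m/s².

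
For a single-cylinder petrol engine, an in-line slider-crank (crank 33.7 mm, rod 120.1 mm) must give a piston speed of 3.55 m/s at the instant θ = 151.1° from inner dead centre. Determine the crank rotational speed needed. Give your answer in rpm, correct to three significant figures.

2770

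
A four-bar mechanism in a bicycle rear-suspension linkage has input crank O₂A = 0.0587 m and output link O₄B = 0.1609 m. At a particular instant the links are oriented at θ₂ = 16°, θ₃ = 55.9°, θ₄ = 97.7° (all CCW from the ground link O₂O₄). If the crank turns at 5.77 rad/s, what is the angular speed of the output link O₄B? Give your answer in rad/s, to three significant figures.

2.03

ω₂ = 5.77 rad/s
Differentiating the loop-closure r₂e^{iθ₂}+r₃e^{iθ₃}=r₁+r₄e^{iθ₄} gives r₂ω₂e^{iθ₂}+r₃ω₃e^{iθ₃}=r₄ω₄e^{iθ₄}.
Eliminating the other unknown: ω₄ = r₂ω₂ sin(θ₂−θ₃) / [r₄ sin(θ₄−θ₃)].
Numerator sine = -0.64145; denominator sine = +0.66653.
Result = 0.0587·5.77·(-0.64145) / (0.1609·(+0.66653)) = -2.0258 rad/s; magnitude 2.0258 rad/s.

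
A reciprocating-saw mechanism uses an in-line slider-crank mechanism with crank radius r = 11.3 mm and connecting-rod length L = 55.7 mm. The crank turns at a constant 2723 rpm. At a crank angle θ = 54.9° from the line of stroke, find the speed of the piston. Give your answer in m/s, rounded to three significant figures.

ω = 2π·2723/60 = 285.2 rad/s
For an in-line slider-crank, x = r cosθ + √(L² − r² sin²θ), so v = −rω sinθ·[1 + r cosθ/√(L² − r² sin²θ)].
With r = 0.0113 m, L = 0.0557 m, θ = 54.9°: √(L² − r² sin²θ) = 0.054927 m.
v = −0.0113·285.2·0.81815·[1 + 0.0113·0.57501/0.054927] = -2.9481 m/s.
|v| = 2.9481 m/s.

2.95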